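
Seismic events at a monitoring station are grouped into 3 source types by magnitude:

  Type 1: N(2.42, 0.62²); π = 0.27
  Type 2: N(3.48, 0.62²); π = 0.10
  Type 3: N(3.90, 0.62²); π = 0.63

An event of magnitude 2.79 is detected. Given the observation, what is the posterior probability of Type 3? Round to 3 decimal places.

Apply Bayes' rule: the posterior for each component is proportional to its prior times its likelihood at x.
Evaluate each component's likelihood at the observed value:
  L_1 = (1/(0.62·√(2π)))·exp(−(2.79−2.42)²/(2·0.62²)) = 0.643455·exp(-0.17807) = 0.538497
  L_2 = (1/(0.62·√(2π)))·exp(−(2.79−3.48)²/(2·0.62²)) = 0.643455·exp(-0.61928) = 0.346394
  L_3 = (1/(0.62·√(2π)))·exp(−(2.79−3.90)²/(2·0.62²)) = 0.643455·exp(-1.60263) = 0.12957
Unnormalised posteriors:
  π_1·L_1 = 0.27 × 0.538497 = 0.145394
  π_2·L_2 = 0.10 × 0.346394 = 0.0346394
  π_3·L_3 = 0.63 × 0.12957 = 0.0816294
Denominator: 0.145394 + 0.0346394 + 0.0816294 = 0.261663
Responsibility of Type 3: 0.0816294 / 0.261663 ≈ 0.312

0.312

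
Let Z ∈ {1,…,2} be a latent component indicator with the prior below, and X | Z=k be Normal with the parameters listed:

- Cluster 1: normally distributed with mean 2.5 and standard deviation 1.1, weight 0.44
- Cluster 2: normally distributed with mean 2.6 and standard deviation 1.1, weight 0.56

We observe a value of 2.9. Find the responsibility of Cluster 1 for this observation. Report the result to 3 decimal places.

0.433

P(component k | x) = w_k·f_k(x) / marginal(x), where marginal(x) = Σ_j w_j·f_j(x).
Evaluate each component's likelihood at the observed value:
  L_1 = 0.339472
  L_2 = 0.349435
Unnormalised posteriors:
  w_1·L_1 = 0.44 × 0.339472 = 0.149368
  w_2·L_2 = 0.56 × 0.349435 = 0.195683
Normaliser: 0.149368 + 0.195683 = 0.345051
So the posterior for Cluster 1 is 0.149368 / 0.345051 ≈ 0.433.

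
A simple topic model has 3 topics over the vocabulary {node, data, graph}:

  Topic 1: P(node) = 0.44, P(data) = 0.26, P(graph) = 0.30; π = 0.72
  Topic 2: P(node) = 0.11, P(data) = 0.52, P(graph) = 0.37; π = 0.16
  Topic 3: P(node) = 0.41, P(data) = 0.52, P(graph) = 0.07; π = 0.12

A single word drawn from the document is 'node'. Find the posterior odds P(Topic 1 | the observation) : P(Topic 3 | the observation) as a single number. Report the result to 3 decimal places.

6.439

Since P(k|x) ∝ π_k f_k(x), the posterior odds are π_i f_i(x) / (π_j f_j(x)).
Categorical probabilities:
  p_1 = P(node | comp) = 0.44
  p_2 = P(node | comp) = 0.11
  p_3 = P(node | comp) = 0.41
Odds = (0.72/0.12) × (0.44/0.41) = 6 × 1.07317 ≈ 6.439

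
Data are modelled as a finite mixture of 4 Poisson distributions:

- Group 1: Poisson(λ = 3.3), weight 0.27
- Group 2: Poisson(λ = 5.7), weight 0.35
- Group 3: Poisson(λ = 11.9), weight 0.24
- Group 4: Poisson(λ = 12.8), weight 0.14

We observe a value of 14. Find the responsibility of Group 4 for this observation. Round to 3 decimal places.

By Bayes' theorem, P(k | x) = P(Z=k) f_k(x) / Σ_j P(Z=j) f_j(x).
Component likelihoods at x = 14:
  L_1 = e^(−3.3)·3.3^14/14! = 7.68449e-06
  L_2 = e^(−5.7)·5.7^14/14! = 0.00146677
  L_3 = e^(−11.9)·11.9^14/14! = 0.0889498
  L_4 = e^(−12.8)·12.8^14/14! = 0.10036
Unnormalised posteriors:
  P(Z=1)·L_1 = 0.27 × 7.68449e-06 = 2.07481e-06
  P(Z=2)·L_2 = 0.35 × 0.00146677 = 0.000513368
  P(Z=3)·L_3 = 0.24 × 0.0889498 = 0.0213479
  P(Z=4)·L_4 = 0.14 × 0.10036 = 0.0140504
Marginal: 2.07481e-06 + 0.000513368 + 0.0213479 + 0.0140504 = 0.0359138
P(Group 4 | the observation) ≈ 0.391

0.391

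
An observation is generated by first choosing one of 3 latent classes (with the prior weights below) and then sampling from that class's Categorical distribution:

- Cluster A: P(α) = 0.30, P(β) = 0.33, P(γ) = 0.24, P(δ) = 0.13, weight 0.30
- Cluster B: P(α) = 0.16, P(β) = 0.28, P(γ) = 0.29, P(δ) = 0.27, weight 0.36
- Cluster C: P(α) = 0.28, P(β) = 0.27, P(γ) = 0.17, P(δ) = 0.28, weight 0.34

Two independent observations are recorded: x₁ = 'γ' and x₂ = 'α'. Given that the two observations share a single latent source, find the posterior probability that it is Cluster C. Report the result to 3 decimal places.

0.297

Posterior ∝ prior × likelihood, so P(k | x) ∝ P(Z=k) f_k(x); normalise over all components.
Since both observations come from the same component, the likelihood for component k is f_k(x₁)·f_k(x₂).
  p_A = [P(γ | comp) = 0.24] × [0.3] = 0.072
  p_B = [P(γ | comp) = 0.29] × [0.16] = 0.0464
  p_C = [P(γ | comp) = 0.17] × [0.28] = 0.0476
Prior × likelihood for each component:
  P(Z=A)·p_A = 0.30 × 0.072 = 0.0216
  P(Z=B)·p_B = 0.36 × 0.0464 = 0.016704
  P(Z=C)·p_C = 0.34 × 0.0476 = 0.016184
Normaliser: 0.0216 + 0.016704 + 0.016184 = 0.054488
P(Cluster C | data) ≈ 0.297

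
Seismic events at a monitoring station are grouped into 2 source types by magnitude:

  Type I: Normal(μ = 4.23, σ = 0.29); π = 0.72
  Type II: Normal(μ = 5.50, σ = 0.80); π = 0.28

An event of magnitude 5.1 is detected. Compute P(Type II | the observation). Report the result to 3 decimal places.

Posterior ∝ prior × likelihood, so P(k | x) ∝ w_k f_k(x); normalise over all components.
Component likelihoods at x = 5.1:
  L_I = 0.0152822
  L_II = 0.440082
Weight by the priors:
  w_I·L_I = 0.72 × 0.0152822 = 0.0110032
  w_II·L_II = 0.28 × 0.440082 = 0.123223
Evidence: 0.0110032 + 0.123223 = 0.134226
So the posterior for Type II is 0.123223 / 0.134226 ≈ 0.918.

0.918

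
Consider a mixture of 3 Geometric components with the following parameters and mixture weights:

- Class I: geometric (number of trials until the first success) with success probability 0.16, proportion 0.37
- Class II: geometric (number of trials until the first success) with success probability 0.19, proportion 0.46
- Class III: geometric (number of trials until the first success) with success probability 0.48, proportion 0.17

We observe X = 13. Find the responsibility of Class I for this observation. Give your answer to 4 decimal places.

0.5106

Posterior ∝ prior × likelihood, so P(k | x) ∝ π_k f_k(x); normalise over all components.
Evaluate each component's likelihood at the observed value:
  f_I = 0.0197456
  f_II = 0.0151556
  f_III = 0.000187621
Weight by the priors:
  π_I·f_I = 0.37 × 0.0197456 = 0.00730589
  π_II·f_II = 0.46 × 0.0151556 = 0.00697159
  π_III·f_III = 0.17 × 0.000187621 = 3.18956e-05
Evidence: 0.00730589 + 0.00697159 + 3.18956e-05 = 0.0143094
P(Class I | x) = 0.00730589 / 0.0143094 ≈ 0.5106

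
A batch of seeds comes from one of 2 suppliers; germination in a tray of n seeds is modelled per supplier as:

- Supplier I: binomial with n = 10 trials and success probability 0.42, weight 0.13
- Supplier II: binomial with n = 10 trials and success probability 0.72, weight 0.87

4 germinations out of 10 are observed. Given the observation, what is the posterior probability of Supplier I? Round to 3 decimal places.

By Bayes' theorem, P(k | x) = w_k f_k(x) / Σ_j w_j f_j(x).
Component likelihoods at x = 4 germinations out of 10:
  L_I = 0.248762
  L_II = 0.0271955
Prior × likelihood for each component:
  w_I·L_I = 0.13 × 0.248762 = 0.0323391
  w_II·L_II = 0.87 × 0.0271955 = 0.0236601
Denominator: 0.0323391 + 0.0236601 = 0.0559992
P(Supplier I | data) = 0.0323391 / 0.0559992 ≈ 0.577

0.577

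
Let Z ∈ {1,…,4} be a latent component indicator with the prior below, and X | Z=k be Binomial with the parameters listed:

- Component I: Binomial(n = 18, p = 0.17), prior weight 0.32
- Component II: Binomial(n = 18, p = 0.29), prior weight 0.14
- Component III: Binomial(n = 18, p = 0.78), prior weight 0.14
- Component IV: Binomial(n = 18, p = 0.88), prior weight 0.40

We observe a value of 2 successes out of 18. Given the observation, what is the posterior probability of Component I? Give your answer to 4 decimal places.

0.9053

P(component k | x) = w_k·f_k(x) / marginal(x), where marginal(x) = Σ_j w_j·f_j(x).
Binomial probabilities:
  L_I = C(18,2)·0.17^2·0.83^16 = 153·0.0289·0.0507282 = 0.224305
  L_II = C(18,2)·0.29^2·0.71^16 = 153·0.0841·0.00416998 = 0.0536563
  L_III = C(18,2)·0.78^2·0.22^16 = 153·0.6084·3.01136e-11 = 2.80313e-09
  L_IV = C(18,2)·0.88^2·0.12^16 = 153·0.7744·1.84884e-15 = 2.19057e-13
Multiply by the mixture weights:
  w_I·L_I = 0.32 × 0.224305 = 0.0717776
  w_II·L_II = 0.14 × 0.0536563 = 0.00751189
  w_III·L_III = 0.14 × 2.80313e-09 = 3.92438e-10
  w_IV·L_IV = 0.40 × 2.19057e-13 = 8.76227e-14
Denominator: 0.0717776 + 0.00751189 + 3.92438e-10 + 8.76227e-14 = 0.0792895
P(Component I | x) ≈ 0.9053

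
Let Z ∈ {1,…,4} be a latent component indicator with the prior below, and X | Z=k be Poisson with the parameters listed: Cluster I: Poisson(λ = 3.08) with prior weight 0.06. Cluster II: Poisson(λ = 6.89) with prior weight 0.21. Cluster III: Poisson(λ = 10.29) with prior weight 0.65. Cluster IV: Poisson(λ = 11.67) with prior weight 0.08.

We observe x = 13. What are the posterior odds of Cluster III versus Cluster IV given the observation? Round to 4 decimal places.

Since P(k|x) ∝ w_k f_k(x), the posterior odds are w_i f_i(x) / (w_j f_j(x)).
Poisson probabilities:
  f_I = e^(−3.08)·3.08^13/13! = 1.65673e-05
  f_II = e^(−6.89)·6.89^13/13! = 0.0128908
  f_III = e^(−10.29)·10.29^13/13! = 0.0791096
  f_IV = e^(−11.67)·11.67^13/13! = 0.102194
0.0514213 / 0.0081755 ≈ 6.2897

6.2897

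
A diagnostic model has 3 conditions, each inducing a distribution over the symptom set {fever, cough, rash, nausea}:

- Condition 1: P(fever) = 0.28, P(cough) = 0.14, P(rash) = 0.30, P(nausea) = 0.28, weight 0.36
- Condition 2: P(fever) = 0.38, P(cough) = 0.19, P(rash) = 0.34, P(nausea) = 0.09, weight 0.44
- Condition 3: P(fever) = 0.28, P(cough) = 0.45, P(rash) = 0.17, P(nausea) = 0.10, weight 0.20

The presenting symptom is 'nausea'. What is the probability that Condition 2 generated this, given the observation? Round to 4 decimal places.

0.2469

By Bayes' theorem, P(k | x) = P(Z=k) f_k(x) / Σ_j P(Z=j) f_j(x).
Component likelihoods at x = 'nausea':
  L_1 = 0.28
  L_2 = 0.09
  L_3 = 0.1
Weight by the priors:
  P(Z=1)·L_1 = 0.36 × 0.28 = 0.1008
  P(Z=2)·L_2 = 0.44 × 0.09 = 0.0396
  P(Z=3)·L_3 = 0.20 × 0.1 = 0.02
Normaliser: 0.1008 + 0.0396 + 0.02 = 0.1604
P(Condition 2 | data) ≈ 0.2469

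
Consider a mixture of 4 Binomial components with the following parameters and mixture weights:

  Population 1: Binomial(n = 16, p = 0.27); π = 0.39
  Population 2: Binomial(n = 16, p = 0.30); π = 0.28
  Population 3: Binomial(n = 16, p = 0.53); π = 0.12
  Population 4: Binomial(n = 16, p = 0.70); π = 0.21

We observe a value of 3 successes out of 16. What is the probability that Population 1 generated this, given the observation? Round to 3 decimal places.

Apply Bayes' rule: the posterior for each component is proportional to its prior times its likelihood at x.
Evaluate each component's likelihood at the observed value:
  L_1 = C(16,3)·0.27^3·0.73^13 = 560·0.019683·0.0167185 = 0.184279
  L_2 = C(16,3)·0.30^3·0.70^13 = 560·0.027·0.0096889 = 0.146496
  L_3 = C(16,3)·0.53^3·0.47^13 = 560·0.148877·5.461e-05 = 0.0045529
  L_4 = C(16,3)·0.70^3·0.30^13 = 560·0.343·1.59432e-07 = 3.06238e-05
Weight by the priors:
  P(Z=1)·L_1 = 0.39 × 0.184279 = 0.0718689
  P(Z=2)·L_2 = 0.28 × 0.146496 = 0.0410189
  P(Z=3)·L_3 = 0.12 × 0.0045529 = 0.000546348
  P(Z=4)·L_4 = 0.21 × 3.06238e-05 = 6.43099e-06
Normaliser: 0.0718689 + 0.0410189 + 0.000546348 + 6.43099e-06 = 0.113441
P(Population 1 | x) ≈ 0.634

0.634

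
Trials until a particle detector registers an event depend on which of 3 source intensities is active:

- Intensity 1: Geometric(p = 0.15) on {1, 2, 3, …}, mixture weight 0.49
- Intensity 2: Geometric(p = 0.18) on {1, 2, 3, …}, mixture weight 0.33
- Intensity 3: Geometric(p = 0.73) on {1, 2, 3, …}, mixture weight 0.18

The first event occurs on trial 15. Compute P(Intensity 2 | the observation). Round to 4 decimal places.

0.3283

P(component k | x) = π_k·f_k(x) / marginal(x), where marginal(x) = Σ_j π_j·f_j(x).
Component likelihoods at x = 15:
  f_1 = 0.0154155
  f_2 = 0.0111858
  f_3 = 7.98759e-09
Unnormalised posteriors:
  π_1·f_1 = 0.49 × 0.0154155 = 0.00755357
  π_2·f_2 = 0.33 × 0.0111858 = 0.00369131
  π_3·f_3 = 0.18 × 7.98759e-09 = 1.43777e-09
Evidence: 0.00755357 + 0.00369131 + 1.43777e-09 = 0.0112449
Responsibility of Intensity 2: 0.00369131 / 0.0112449 ≈ 0.3283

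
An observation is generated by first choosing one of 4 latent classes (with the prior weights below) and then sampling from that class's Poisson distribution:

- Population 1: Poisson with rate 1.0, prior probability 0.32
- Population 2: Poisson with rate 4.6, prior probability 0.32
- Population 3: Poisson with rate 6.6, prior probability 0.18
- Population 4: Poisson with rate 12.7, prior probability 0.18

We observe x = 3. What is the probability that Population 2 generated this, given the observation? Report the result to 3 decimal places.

0.623

The responsibility of component k is π_k f_k(x) divided by Σ_j π_j f_j(x).
Evaluate each component's likelihood at the observed value:
  p_1 = e^(−1.0)·1.0^3/3! = 0.0613132
  p_2 = e^(−4.6)·4.6^3/3! = 0.163068
  p_3 = e^(−6.6)·6.6^3/3! = 0.0651834
  p_4 = e^(−12.7)·12.7^3/3! = 0.00104165
Unnormalised posteriors:
  π_1·p_1 = 0.32 × 0.0613132 = 0.0196202
  π_2·p_2 = 0.32 × 0.163068 = 0.0521816
  π_3·p_3 = 0.18 × 0.0651834 = 0.011733
  π_4·p_4 = 0.18 × 0.00104165 = 0.000187496
Marginal: 0.0196202 + 0.0521816 + 0.011733 + 0.000187496 = 0.0837224
P(Population 2 | 3) = 0.0521816 / 0.0837224 ≈ 0.623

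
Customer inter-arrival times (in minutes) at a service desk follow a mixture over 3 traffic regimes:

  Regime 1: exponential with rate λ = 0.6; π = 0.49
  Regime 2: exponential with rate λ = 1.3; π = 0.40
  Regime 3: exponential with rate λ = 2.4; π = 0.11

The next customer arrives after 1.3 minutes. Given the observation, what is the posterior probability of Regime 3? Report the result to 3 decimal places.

0.048

Apply Bayes' rule: the posterior for each component is proportional to its prior times its likelihood at x.
Exponential densities:
  f_1 = 0.6·e^(−0.6·1.3) = 0.6·e^(−0.7800) = 0.275044
  f_2 = 1.3·e^(−1.3·1.3) = 1.3·e^(−1.6900) = 0.239875
  f_3 = 2.4·e^(−2.4·1.3) = 2.4·e^(−3.1200) = 0.105977
Multiply by the mixture weights:
  w_1·f_1 = 0.49 × 0.275044 = 0.134771
  w_2·f_2 = 0.40 × 0.239875 = 0.0959502
  w_3·f_3 = 0.11 × 0.105977 = 0.0116575
Evidence: 0.134771 + 0.0959502 + 0.0116575 = 0.242379
So the posterior for Regime 3 is 0.0116575 / 0.242379 ≈ 0.048.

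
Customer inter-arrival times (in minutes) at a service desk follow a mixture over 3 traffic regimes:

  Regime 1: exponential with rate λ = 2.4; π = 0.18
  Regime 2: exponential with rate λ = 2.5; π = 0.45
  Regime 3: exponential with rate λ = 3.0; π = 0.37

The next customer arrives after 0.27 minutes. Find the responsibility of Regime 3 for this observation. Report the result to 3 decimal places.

0.382

Posterior ∝ prior × likelihood, so P(k | x) ∝ P(Z=k) f_k(x); normalise over all components.
Evaluate each component's likelihood at the observed value:
  f_1 = 2.4·e^(−2.4·0.27) = 2.4·e^(−0.6480) = 1.25542
  f_2 = 2.5·e^(−2.5·0.27) = 2.5·e^(−0.6750) = 1.27289
  f_3 = 3.0·e^(−3.0·0.27) = 3.0·e^(−0.8100) = 1.33457
Unnormalised posteriors:
  P(Z=1)·f_1 = 0.18 × 1.25542 = 0.225975
  P(Z=2)·f_2 = 0.45 × 1.27289 = 0.572801
  P(Z=3)·f_3 = 0.37 × 1.33457 = 0.493792
Normaliser: 0.225975 + 0.572801 + 0.493792 = 1.29257
Responsibility of Regime 3: 0.493792 / 1.29257 ≈ 0.382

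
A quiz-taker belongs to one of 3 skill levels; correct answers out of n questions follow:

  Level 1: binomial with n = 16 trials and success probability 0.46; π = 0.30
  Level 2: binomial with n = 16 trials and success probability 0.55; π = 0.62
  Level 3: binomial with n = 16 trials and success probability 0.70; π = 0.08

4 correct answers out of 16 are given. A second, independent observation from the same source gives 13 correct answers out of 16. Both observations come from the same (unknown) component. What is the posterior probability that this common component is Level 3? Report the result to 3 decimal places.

0.013

P(component k | x) = w_k·f_k(x) / marginal(x), where marginal(x) = Σ_j w_j·f_j(x).
Since both observations come from the same component, the likelihood for component k is f_k(x₁)·f_k(x₂).
  L_1 = [C(16,4)·0.46^4·0.54^12 = 1820·0.0447746·0.000614788 = 0.0500989] × [0.003641] = 0.00018241
  L_2 = [C(16,4)·0.55^4·0.45^12 = 1820·0.0915063·6.89525e-05 = 0.0114834] × [0.0215051] = 0.000246952
  L_3 = [C(16,4)·0.70^4·0.30^12 = 1820·0.2401·5.31441e-07 = 0.00023223] × [0.146496] = 3.40208e-05
Unnormalised posteriors:
  w_1·L_1 = 0.30 × 0.00018241 = 5.4723e-05
  w_2·L_2 = 0.62 × 0.000246952 = 0.00015311
  w_3·L_3 = 0.08 × 3.40208e-05 = 2.72167e-06
Evidence: 5.4723e-05 + 0.00015311 + 2.72167e-06 = 0.000210555
P(Level 3 | data) = 2.72167e-06 / 0.000210555 ≈ 0.013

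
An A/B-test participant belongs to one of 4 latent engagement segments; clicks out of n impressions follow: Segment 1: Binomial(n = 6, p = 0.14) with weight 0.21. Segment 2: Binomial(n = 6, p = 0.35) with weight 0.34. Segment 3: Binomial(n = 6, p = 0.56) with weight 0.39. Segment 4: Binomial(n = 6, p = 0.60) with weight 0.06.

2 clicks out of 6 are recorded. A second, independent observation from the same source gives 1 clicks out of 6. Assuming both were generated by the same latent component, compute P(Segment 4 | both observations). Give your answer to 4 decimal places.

0.0069

Apply Bayes' rule: the posterior for each component is proportional to its prior times its likelihood at x.
Since both observations come from the same component, the likelihood for component k is f_k(x₁)·f_k(x₂).
  L_1 = [C(6,2)·0.14^2·0.86^4 = 15·0.0196·0.547008 = 0.16082] × [0.395159] = 0.0635496
  L_2 = [C(6,2)·0.35^2·0.65^4 = 15·0.1225·0.178506 = 0.328005] × [0.243661] = 0.0799221
  L_3 = [C(6,2)·0.56^2·0.44^4 = 15·0.3136·0.037481 = 0.17631] × [0.0554119] = 0.00976969
  L_4 = [C(6,2)·0.60^2·0.40^4 = 15·0.36·0.0256 = 0.13824] × [0.036864] = 0.00509608
Prior × likelihood for each component:
  π_1·L_1 = 0.21 × 0.0635496 = 0.0133454
  π_2·L_2 = 0.34 × 0.0799221 = 0.0271735
  π_3·L_3 = 0.39 × 0.00976969 = 0.00381018
  π_4·L_4 = 0.06 × 0.00509608 = 0.000305765
Normaliser: 0.0133454 + 0.0271735 + 0.00381018 + 0.000305765 = 0.0446349
So the posterior for Segment 4 is 0.000305765 / 0.0446349 ≈ 0.0069.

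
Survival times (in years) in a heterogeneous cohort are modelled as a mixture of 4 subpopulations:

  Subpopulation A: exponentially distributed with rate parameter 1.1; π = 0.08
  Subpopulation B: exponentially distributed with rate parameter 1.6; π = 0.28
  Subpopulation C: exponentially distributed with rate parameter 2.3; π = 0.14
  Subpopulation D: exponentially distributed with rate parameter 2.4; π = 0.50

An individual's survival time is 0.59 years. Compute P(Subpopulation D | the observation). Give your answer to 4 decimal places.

Posterior ∝ prior × likelihood, so P(k | x) ∝ π_k f_k(x); normalise over all components.
Component likelihoods at x = 0.59 years:
  L_A = 1.1·e^(−1.1·0.59) = 1.1·e^(−0.6490) = 0.574825
  L_B = 1.6·e^(−1.6·0.59) = 1.6·e^(−0.9440) = 0.62251
  L_C = 2.3·e^(−2.3·0.59) = 2.3·e^(−1.3570) = 0.592093
  L_D = 2.4·e^(−2.4·0.59) = 2.4·e^(−1.4160) = 0.582439
Multiply by the mixture weights:
  π_A·L_A = 0.08 × 0.574825 = 0.045986
  π_B·L_B = 0.28 × 0.62251 = 0.174303
  π_C·L_C = 0.14 × 0.592093 = 0.0828931
  π_D·L_D = 0.50 × 0.582439 = 0.291219
Denominator: 0.045986 + 0.174303 + 0.0828931 + 0.291219 = 0.594401
Responsibility of Subpopulation D: 0.291219 / 0.594401 ≈ 0.4899

0.4899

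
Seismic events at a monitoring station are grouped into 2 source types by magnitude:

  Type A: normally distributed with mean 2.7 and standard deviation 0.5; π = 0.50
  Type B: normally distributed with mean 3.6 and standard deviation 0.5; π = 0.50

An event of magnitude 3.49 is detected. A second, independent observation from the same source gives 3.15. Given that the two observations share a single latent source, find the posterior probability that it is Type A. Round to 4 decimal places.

P(component k | x) = π_k·f_k(x) / marginal(x), where marginal(x) = Σ_j π_j·f_j(x).
Since both observations come from the same component, the likelihood for component k is f_k(x₁)·f_k(x₂).
  f_A = [0.22901] × [0.53217] = 0.121872
  f_B = [0.778808] × [0.53217] = 0.414458
Unnormalised posteriors:
  π_A·f_A = 0.50 × 0.121872 = 0.0609361
  π_B·f_B = 0.50 × 0.414458 = 0.207229
Marginal: 0.0609361 + 0.207229 = 0.268165
P(Type A | data) ≈ 0.2272

0.2272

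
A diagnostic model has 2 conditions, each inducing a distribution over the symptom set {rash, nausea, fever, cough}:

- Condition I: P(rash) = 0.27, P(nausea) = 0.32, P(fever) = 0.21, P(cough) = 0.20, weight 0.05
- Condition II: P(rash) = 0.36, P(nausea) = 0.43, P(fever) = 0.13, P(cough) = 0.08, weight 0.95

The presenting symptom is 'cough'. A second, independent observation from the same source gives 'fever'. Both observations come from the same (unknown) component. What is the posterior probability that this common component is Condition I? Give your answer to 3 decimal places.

The responsibility of component k is π_k f_k(x) divided by Σ_j π_j f_j(x).
Since both observations come from the same component, the likelihood for component k is f_k(x₁)·f_k(x₂).
  f_I = [P(cough | comp) = 0.20] × [0.21] = 0.042
  f_II = [P(cough | comp) = 0.08] × [0.13] = 0.0104
Weight by the priors:
  π_I·f_I = 0.05 × 0.042 = 0.0021
  π_II·f_II = 0.95 × 0.0104 = 0.00988
Sum: 0.0021 + 0.00988 = 0.01198
Responsibility of Condition I: 0.0021 / 0.01198 ≈ 0.175

0.175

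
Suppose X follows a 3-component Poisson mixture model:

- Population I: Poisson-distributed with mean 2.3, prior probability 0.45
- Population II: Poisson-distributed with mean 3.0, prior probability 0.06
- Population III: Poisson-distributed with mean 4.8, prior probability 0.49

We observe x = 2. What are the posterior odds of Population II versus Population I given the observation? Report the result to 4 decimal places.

0.1126

Since P(k|x) ∝ π_k f_k(x), the posterior odds are π_i f_i(x) / (π_j f_j(x)).
Component likelihoods at x = 2:
  L_I = 0.265185
  L_II = 0.224042
  L_III = 0.0948067
Odds = (0.06/0.45) × (0.224042/0.265185) = 0.133333 × 0.844852 ≈ 0.1126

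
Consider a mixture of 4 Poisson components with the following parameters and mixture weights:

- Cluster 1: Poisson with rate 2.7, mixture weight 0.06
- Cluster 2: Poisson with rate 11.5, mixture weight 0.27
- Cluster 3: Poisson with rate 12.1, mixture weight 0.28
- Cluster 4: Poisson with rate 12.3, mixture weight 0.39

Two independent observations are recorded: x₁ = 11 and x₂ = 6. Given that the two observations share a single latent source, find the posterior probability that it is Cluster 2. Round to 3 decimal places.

0.376

By Bayes' theorem, P(k | x) = π_k f_k(x) / Σ_j π_j f_j(x).
Since both observations come from the same component, the likelihood for component k is f_k(x₁)·f_k(x₂).
  L_1 = [e^(−2.7)·2.7^11/11! = 9.35946e-05] × [0.0361622] = 3.38459e-06
  L_2 = [e^(−11.5)·11.5^11/11! = 0.118068] × [0.0325438] = 0.00384239
  L_3 = [e^(−12.1)·12.1^11/11! = 0.113376] × [0.0242335] = 0.00274749
  L_4 = [e^(−12.3)·12.3^11/11! = 0.111168] × [0.0218915] = 0.00243363
Multiply by the mixture weights:
  π_1·L_1 = 0.06 × 3.38459e-06 = 2.03075e-07
  π_2·L_2 = 0.27 × 0.00384239 = 0.00103745
  π_3·L_3 = 0.28 × 0.00274749 = 0.000769298
  π_4·L_4 = 0.39 × 0.00243363 = 0.000949115
Evidence: 2.03075e-07 + 0.00103745 + 0.000769298 + 0.000949115 = 0.00275606
Responsibility of Cluster 2: 0.00103745 / 0.00275606 ≈ 0.376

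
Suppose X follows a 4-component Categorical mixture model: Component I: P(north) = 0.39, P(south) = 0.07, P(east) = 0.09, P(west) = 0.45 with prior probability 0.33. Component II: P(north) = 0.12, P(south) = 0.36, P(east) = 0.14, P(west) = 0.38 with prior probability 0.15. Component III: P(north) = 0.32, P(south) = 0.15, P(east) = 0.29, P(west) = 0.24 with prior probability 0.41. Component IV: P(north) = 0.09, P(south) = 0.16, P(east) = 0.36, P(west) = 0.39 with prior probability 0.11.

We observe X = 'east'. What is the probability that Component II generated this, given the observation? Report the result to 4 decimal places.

By Bayes' theorem, P(k | x) = π_k f_k(x) / Σ_j π_j f_j(x).
Evaluate each component's likelihood at the observed value:
  f_I = 0.09
  f_II = 0.14
  f_III = 0.29
  f_IV = 0.36
Weight by the priors:
  π_I·f_I = 0.33 × 0.09 = 0.0297
  π_II·f_II = 0.15 × 0.14 = 0.021
  π_III·f_III = 0.41 × 0.29 = 0.1189
  π_IV·f_IV = 0.11 × 0.36 = 0.0396
Sum: 0.0297 + 0.021 + 0.1189 + 0.0396 = 0.2092
Responsibility of Component II: 0.021 / 0.2092 ≈ 0.1004

0.1004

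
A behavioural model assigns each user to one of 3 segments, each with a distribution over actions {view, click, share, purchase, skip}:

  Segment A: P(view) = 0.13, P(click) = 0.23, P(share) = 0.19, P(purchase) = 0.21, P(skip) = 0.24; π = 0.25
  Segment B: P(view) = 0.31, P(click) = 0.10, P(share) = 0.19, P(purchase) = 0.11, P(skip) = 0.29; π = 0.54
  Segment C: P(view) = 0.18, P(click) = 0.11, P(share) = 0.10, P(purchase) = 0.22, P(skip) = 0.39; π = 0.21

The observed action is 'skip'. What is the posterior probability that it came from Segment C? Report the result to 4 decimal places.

0.2744

By Bayes' theorem, P(k | x) = w_k f_k(x) / Σ_j w_j f_j(x).
Component likelihoods at x = 'skip':
  L_A = P(skip | comp) = 0.24
  L_B = P(skip | comp) = 0.29
  L_C = P(skip | comp) = 0.39
Unnormalised posteriors:
  w_A·L_A = 0.25 × 0.24 = 0.06
  w_B·L_B = 0.54 × 0.29 = 0.1566
  w_C·L_C = 0.21 × 0.39 = 0.0819
Sum: 0.06 + 0.1566 + 0.0819 = 0.2985
P(Segment C | data) = 0.0819 / 0.2985 ≈ 0.2744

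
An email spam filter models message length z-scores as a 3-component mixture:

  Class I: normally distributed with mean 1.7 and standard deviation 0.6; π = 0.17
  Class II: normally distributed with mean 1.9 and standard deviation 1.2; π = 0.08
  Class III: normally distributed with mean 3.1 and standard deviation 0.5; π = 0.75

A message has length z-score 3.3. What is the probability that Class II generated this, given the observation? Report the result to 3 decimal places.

0.024

The responsibility of component k is π_k f_k(x) divided by Σ_j π_j f_j(x).
Evaluate each component's likelihood at the observed value:
  L_I = 0.0189933
  L_II = 0.168332
  L_III = 0.73654
Weight by the priors:
  π_I·L_I = 0.17 × 0.0189933 = 0.00322886
  π_II·L_II = 0.08 × 0.168332 = 0.0134666
  π_III·L_III = 0.75 × 0.73654 = 0.552405
Evidence: 0.00322886 + 0.0134666 + 0.552405 = 0.569101
So the posterior for Class II is 0.0134666 / 0.569101 ≈ 0.024.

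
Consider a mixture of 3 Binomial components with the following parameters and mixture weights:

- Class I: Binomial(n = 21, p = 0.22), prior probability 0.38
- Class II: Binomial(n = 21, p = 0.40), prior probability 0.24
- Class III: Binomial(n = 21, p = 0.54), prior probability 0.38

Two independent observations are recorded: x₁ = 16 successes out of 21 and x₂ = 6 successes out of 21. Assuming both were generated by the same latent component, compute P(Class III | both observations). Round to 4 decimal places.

0.8516

Apply Bayes' rule: the posterior for each component is proportional to its prior times its likelihood at x.
Since both observations come from the same component, the likelihood for component k is f_k(x₁)·f_k(x₂).
  L_I = [1.76921e-07] × [0.14807] = 2.61967e-08
  L_II = [0.000679609] × [0.104506] = 7.10231e-05
  L_III = [0.0219095] × [0.0117555] = 0.000257558
Multiply by the mixture weights:
  w_I·L_I = 0.38 × 2.61967e-08 = 9.95473e-09
  w_II·L_II = 0.24 × 7.10231e-05 = 1.70455e-05
  w_III·L_III = 0.38 × 0.000257558 = 9.78719e-05
Marginal: 9.95473e-09 + 1.70455e-05 + 9.78719e-05 = 0.000114927
P(Class III | x) ≈ 0.8516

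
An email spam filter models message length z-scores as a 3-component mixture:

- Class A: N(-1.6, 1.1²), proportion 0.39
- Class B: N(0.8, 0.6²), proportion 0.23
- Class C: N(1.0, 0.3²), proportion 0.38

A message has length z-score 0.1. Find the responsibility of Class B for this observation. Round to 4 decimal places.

Apply Bayes' rule: the posterior for each component is proportional to its prior times its likelihood at x.
Component likelihoods at x = 0.1:
  L_A = (1/(1.1·√(2π)))·exp(−(0.1−-1.6)²/(2·1.1²)) = 0.362675·exp(-1.19421) = 0.109869
  L_B = (1/(0.6·√(2π)))·exp(−(0.1−0.8)²/(2·0.6²)) = 0.664904·exp(-0.68056) = 0.336664
  L_C = (1/(0.3·√(2π)))·exp(−(0.1−1.0)²/(2·0.3²)) = 1.329808·exp(-4.50000) = 0.0147728
Prior × likelihood for each component:
  P(Z=A)·L_A = 0.39 × 0.109869 = 0.042849
  P(Z=B)·L_B = 0.23 × 0.336664 = 0.0774328
  P(Z=C)·L_C = 0.38 × 0.0147728 = 0.00561367
Denominator: 0.042849 + 0.0774328 + 0.00561367 = 0.125896
P(Class B | the observation) = 0.0774328 / 0.125896 ≈ 0.6151

0.6151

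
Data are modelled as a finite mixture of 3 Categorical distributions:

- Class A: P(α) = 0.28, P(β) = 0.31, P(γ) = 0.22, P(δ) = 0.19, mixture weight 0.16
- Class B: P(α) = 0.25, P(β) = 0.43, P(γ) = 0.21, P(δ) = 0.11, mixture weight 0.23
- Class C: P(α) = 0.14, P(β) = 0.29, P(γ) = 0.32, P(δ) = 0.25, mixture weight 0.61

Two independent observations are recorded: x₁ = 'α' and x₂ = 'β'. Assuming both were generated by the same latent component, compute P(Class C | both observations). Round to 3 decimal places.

0.391

P(component k | x) = P(Z=k)·f_k(x) / marginal(x), where marginal(x) = Σ_j P(Z=j)·f_j(x).
Since both observations come from the same component, the likelihood for component k is f_k(x₁)·f_k(x₂).
  f_A = [P(α | comp) = 0.28] × [0.31] = 0.0868
  f_B = [P(α | comp) = 0.25] × [0.43] = 0.1075
  f_C = [P(α | comp) = 0.14] × [0.29] = 0.0406
Prior × likelihood for each component:
  P(Z=A)·f_A = 0.16 × 0.0868 = 0.013888
  P(Z=B)·f_B = 0.23 × 0.1075 = 0.024725
  P(Z=C)·f_C = 0.61 × 0.0406 = 0.024766
Denominator: 0.013888 + 0.024725 + 0.024766 = 0.063379
P(Class C | x₁, x₂) ≈ 0.391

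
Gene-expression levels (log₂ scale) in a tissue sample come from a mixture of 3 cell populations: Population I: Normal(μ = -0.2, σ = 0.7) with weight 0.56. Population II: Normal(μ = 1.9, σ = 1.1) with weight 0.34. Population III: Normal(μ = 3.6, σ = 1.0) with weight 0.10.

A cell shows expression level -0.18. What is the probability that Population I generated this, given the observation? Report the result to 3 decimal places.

0.939

P(component k | x) = π_k·f_k(x) / marginal(x), where marginal(x) = Σ_j π_j·f_j(x).
Evaluate each component's likelihood at the observed value:
  f_I = 0.569685
  f_II = 0.0606875
  f_III = 0.000314937
Prior × likelihood for each component:
  π_I·f_I = 0.56 × 0.569685 = 0.319024
  π_II·f_II = 0.34 × 0.0606875 = 0.0206338
  π_III·f_III = 0.10 × 0.000314937 = 3.14937e-05
Evidence: 0.319024 + 0.0206338 + 3.14937e-05 = 0.339689
P(Population I | -0.18) ≈ 0.939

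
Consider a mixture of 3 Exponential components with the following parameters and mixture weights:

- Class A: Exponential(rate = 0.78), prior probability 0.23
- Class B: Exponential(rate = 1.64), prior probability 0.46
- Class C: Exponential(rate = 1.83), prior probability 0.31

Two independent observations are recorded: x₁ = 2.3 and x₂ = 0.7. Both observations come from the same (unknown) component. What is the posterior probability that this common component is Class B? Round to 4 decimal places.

P(component k | x) = π_k·f_k(x) / marginal(x), where marginal(x) = Σ_j π_j·f_j(x).
Since both observations come from the same component, the likelihood for component k is f_k(x₁)·f_k(x₂).
  p_A = [0.129709] × [0.451825] = 0.0586057
  p_B = [0.0377298] × [0.520324] = 0.0196317
  p_C = [0.027196] × [0.5083] = 0.0138237
Prior × likelihood for each component:
  π_A·p_A = 0.23 × 0.0586057 = 0.0134793
  π_B·p_B = 0.46 × 0.0196317 = 0.0090306
  π_C·p_C = 0.31 × 0.0138237 = 0.00428536
Normaliser: 0.0134793 + 0.0090306 + 0.00428536 = 0.0267953
P(Class B | x) = 0.0090306 / 0.0267953 ≈ 0.3370

0.3370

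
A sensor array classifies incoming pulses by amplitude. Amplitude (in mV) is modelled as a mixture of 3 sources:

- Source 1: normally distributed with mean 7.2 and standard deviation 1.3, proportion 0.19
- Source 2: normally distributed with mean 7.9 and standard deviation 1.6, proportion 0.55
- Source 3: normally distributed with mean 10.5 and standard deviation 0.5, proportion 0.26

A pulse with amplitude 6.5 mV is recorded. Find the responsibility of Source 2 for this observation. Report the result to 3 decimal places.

Apply Bayes' rule: the posterior for each component is proportional to its prior times its likelihood at x.
Component likelihoods at x = 6.5 mV:
  p_1 = 0.265465
  p_2 = 0.170034
  p_3 = 1.01045e-14
Prior × likelihood for each component:
  π_1·p_1 = 0.19 × 0.265465 = 0.0504383
  π_2·p_2 = 0.55 × 0.170034 = 0.0935189
  π_3·p_3 = 0.26 × 1.01045e-14 = 2.62718e-15
Denominator: 0.0504383 + 0.0935189 + 2.62718e-15 = 0.143957
Responsibility of Source 2: 0.0935189 / 0.143957 ≈ 0.650

0.650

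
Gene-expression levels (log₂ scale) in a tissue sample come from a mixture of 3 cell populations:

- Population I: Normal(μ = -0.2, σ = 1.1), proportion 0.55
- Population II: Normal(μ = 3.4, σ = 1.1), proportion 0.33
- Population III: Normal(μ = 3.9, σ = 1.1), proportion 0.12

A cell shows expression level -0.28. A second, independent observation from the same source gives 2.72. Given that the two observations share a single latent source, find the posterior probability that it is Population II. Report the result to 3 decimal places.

0.059

Apply Bayes' rule: the posterior for each component is proportional to its prior times its likelihood at x.
Since both observations come from the same component, the likelihood for component k is f_k(x₁)·f_k(x₂).
  f_I = [0.361717] × [0.0106995] = 0.0038702
  f_II = [0.00134645] × [0.299595] = 0.000403391
  f_III = [0.000265406] × [0.204003] = 5.41437e-05
Multiply by the mixture weights:
  π_I·f_I = 0.55 × 0.0038702 = 0.00212861
  π_II·f_II = 0.33 × 0.000403391 = 0.000133119
  π_III·f_III = 0.12 × 5.41437e-05 = 6.49724e-06
Evidence: 0.00212861 + 0.000133119 + 6.49724e-06 = 0.00226823
So the posterior for Population II is 0.000133119 / 0.00226823 ≈ 0.059.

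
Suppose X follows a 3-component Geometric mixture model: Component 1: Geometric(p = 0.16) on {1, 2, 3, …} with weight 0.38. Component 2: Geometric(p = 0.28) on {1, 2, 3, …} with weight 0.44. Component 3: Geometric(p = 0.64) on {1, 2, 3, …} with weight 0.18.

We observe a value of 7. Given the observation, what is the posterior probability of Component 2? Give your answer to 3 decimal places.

0.443

P(component k | x) = w_k·f_k(x) / marginal(x), where marginal(x) = Σ_j w_j·f_j(x).
Evaluate each component's likelihood at the observed value:
  L_1 = 0.16·(1−0.16)^6 = 0.16·0.351298 = 0.0562077
  L_2 = 0.28·(1−0.28)^6 = 0.28·0.139314 = 0.0390079
  L_3 = 0.64·(1−0.64)^6 = 0.64·0.00217678 = 0.00139314
Unnormalised posteriors:
  w_1·L_1 = 0.38 × 0.0562077 = 0.0213589
  w_2·L_2 = 0.44 × 0.0390079 = 0.0171635
  w_3·L_3 = 0.18 × 0.00139314 = 0.000250765
Normaliser: 0.0213589 + 0.0171635 + 0.000250765 = 0.0387732
P(Component 2 | 7) = 0.0171635 / 0.0387732 ≈ 0.443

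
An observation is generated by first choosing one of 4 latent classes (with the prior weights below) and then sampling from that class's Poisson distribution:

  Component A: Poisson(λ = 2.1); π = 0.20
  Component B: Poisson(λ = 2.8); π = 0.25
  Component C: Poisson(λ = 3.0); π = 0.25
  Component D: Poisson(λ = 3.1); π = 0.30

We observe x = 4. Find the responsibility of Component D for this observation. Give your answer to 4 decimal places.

Posterior ∝ prior × likelihood, so P(k | x) ∝ π_k f_k(x); normalise over all components.
Evaluate each component's likelihood at the observed value:
  L_A = e^(−2.1)·2.1^4/4! = 0.099231
  L_B = e^(−2.8)·2.8^4/4! = 0.155739
  L_C = e^(−3.0)·3.0^4/4! = 0.168031
  L_D = e^(−3.1)·3.1^4/4! = 0.17335
Unnormalised posteriors:
  π_A·L_A = 0.20 × 0.099231 = 0.0198462
  π_B·L_B = 0.25 × 0.155739 = 0.0389347
  π_C·L_C = 0.25 × 0.168031 = 0.0420078
  π_D·L_D = 0.30 × 0.17335 = 0.0520049
Denominator: 0.0198462 + 0.0389347 + 0.0420078 + 0.0520049 = 0.152794
Responsibility of Component D: 0.0520049 / 0.152794 ≈ 0.3404

0.3404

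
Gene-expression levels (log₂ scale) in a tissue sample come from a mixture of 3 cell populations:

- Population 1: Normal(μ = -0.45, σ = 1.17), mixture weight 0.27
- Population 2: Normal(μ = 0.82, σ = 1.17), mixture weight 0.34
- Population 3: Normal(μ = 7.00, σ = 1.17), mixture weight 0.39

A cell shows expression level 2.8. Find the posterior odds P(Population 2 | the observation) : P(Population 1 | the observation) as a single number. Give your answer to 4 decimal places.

14.2477

Since P(k|x) ∝ P(Z=k) f_k(x), the posterior odds are P(Z=i) f_i(x) / (P(Z=j) f_j(x)).
Evaluate each component's likelihood at the observed value:
  f_1 = 0.00719789
  f_2 = 0.0814395
  f_3 = 0.000542636
Posterior odds = (P(Z=2)·f_2) / (P(Z=1)·f_1) = (0.34·0.0814395) / (0.27·0.00719789) = 0.0276894 / 0.00194343 ≈ 14.2477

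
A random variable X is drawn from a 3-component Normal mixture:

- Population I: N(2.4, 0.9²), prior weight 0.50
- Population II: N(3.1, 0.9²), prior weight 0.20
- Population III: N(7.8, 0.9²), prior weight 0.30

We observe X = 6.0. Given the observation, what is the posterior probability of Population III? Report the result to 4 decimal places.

By Bayes' theorem, P(k | x) = π_k f_k(x) / Σ_j π_j f_j(x).
Normal densities:
  f_I = 0.0001487
  f_II = 0.00246655
  f_III = 0.05999
Prior × likelihood for each component:
  π_I·f_I = 0.50 × 0.0001487 = 7.43501e-05
  π_II·f_II = 0.20 × 0.00246655 = 0.000493309
  π_III·f_III = 0.30 × 0.05999 = 0.017997
Sum: 7.43501e-05 + 0.000493309 + 0.017997 = 0.0185646
Responsibility of Population III: 0.017997 / 0.0185646 ≈ 0.9694

0.9694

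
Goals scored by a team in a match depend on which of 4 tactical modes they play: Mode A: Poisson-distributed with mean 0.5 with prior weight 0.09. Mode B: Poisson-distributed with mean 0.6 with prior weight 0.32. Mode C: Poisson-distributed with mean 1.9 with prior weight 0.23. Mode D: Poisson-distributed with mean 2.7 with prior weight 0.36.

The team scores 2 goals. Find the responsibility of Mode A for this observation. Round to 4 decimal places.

0.0362

By Bayes' theorem, P(k | x) = P(Z=k) f_k(x) / Σ_j P(Z=j) f_j(x).
Component likelihoods at x = 2 goals:
  p_A = 0.0758163
  p_B = 0.0987861
  p_C = 0.269971
  p_D = 0.244964
Weight by the priors:
  P(Z=A)·p_A = 0.09 × 0.0758163 = 0.00682347
  P(Z=B)·p_B = 0.32 × 0.0987861 = 0.0316116
  P(Z=C)·p_C = 0.23 × 0.269971 = 0.0620934
  P(Z=D)·p_D = 0.36 × 0.244964 = 0.0881871
Normaliser: 0.00682347 + 0.0316116 + 0.0620934 + 0.0881871 = 0.188716
P(Mode A | 2 goals) = 0.00682347 / 0.188716 ≈ 0.0362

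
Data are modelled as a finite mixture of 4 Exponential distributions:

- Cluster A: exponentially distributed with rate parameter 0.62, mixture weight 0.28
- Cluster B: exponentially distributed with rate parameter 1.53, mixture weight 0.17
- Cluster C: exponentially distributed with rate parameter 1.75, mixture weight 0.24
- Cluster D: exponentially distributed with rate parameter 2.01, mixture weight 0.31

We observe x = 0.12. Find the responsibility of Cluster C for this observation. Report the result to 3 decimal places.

Apply Bayes' rule: the posterior for each component is proportional to its prior times its likelihood at x.
Evaluate each component's likelihood at the observed value:
  p_A = 0.62·e^(−0.62·0.12) = 0.62·e^(−0.0744) = 0.575546
  p_B = 1.53·e^(−1.53·0.12) = 1.53·e^(−0.1836) = 1.27337
  p_C = 1.75·e^(−1.75·0.12) = 1.75·e^(−0.2100) = 1.41852
  p_D = 2.01·e^(−2.01·0.12) = 2.01·e^(−0.2412) = 1.57923
Prior × likelihood for each component:
  π_A·p_A = 0.28 × 0.575546 = 0.161153
  π_B·p_B = 0.17 × 1.27337 = 0.216473
  π_C·p_C = 0.24 × 1.41852 = 0.340445
  π_D·p_D = 0.31 × 1.57923 = 0.48956
Normaliser: 0.161153 + 0.216473 + 0.340445 + 0.48956 = 1.20763
P(Cluster C | the observation) ≈ 0.282

0.282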